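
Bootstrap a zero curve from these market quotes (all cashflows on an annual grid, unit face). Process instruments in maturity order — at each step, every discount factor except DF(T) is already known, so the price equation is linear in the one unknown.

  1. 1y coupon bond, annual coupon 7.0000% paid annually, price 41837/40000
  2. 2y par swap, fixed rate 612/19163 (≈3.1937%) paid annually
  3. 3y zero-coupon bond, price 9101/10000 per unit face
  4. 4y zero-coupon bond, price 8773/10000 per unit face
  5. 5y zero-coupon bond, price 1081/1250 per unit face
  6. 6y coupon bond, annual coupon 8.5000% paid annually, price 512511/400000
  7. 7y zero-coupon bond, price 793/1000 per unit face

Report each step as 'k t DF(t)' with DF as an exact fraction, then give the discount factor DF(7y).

step 1 [1y] bond c/1=7/100: DF=(41837/40000 − 7/100·(0))/(1+7/100) = 391/400 ≈ 0.977500
step 2 [2y] swap r/1=612/19163: DF=(1 − 612/19163·(0.977500))/(1+612/19163) = 2347/2500 ≈ 0.938800
step 3 [3y] zero: DF = P = 9101/10000 ≈ 0.910100
step 4 [4y] zero: DF = P = 8773/10000 ≈ 0.877300
step 5 [5y] zero: DF = P = 1081/1250 ≈ 0.864800
step 6 [6y] bond c/1=17/200: DF=(512511/400000 − 17/200·(0.977500+0.938800+0.910100+0.877300+0.864800))/(1+17/200) = 823/1000 ≈ 0.823000
step 7 [7y] zero: DF = P = 793/1000 ≈ 0.793000

1 1 391/400
2 2 2347/2500
3 3 9101/10000
4 4 8773/10000
5 5 1081/1250
6 6 823/1000
7 7 793/1000
DF(7y) = 793/1000 ≈ 0.793000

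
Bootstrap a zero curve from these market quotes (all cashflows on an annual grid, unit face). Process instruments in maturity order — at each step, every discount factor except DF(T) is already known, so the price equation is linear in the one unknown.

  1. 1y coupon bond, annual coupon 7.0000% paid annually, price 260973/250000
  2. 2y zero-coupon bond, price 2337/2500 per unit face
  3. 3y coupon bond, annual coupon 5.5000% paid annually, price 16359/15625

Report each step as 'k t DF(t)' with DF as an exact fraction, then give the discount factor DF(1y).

step 1 [1y] bond c/1=7/100: DF=(260973/250000 − 7/100·(0))/(1+7/100) = 2439/2500 ≈ 0.975600
step 2 [2y] zero: DF = P = 2337/2500 ≈ 0.934800
step 3 [3y] bond c/1=11/200: DF=(16359/15625 − 11/200·(0.975600+0.934800))/(1+11/200) = 558/625 ≈ 0.892800

1 1 2439/2500
2 2 2337/2500
3 3 558/625
DF(1y) = 2439/2500 ≈ 0.975600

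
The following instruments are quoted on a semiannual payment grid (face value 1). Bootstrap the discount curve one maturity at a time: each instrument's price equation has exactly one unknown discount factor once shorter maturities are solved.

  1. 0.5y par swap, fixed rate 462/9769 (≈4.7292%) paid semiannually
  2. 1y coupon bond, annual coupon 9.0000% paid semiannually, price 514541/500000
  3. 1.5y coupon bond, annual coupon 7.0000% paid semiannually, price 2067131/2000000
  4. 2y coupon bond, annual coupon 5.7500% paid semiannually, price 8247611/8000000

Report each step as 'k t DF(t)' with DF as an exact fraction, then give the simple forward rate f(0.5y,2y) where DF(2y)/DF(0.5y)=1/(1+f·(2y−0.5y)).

1 1/2 9769/10000
2 1 9427/10000
3 3/2 9337/10000
4 2 1153/1250
f(0.5y,2y) = ((9769/10000)/(1153/1250) − 1)/(3/2) = 545/13836 ≈ 3.9390%

step 1 [0.5y] swap r/2=231/9769: DF=(1 − 231/9769·(0))/(1+231/9769) = 9769/10000 ≈ 0.976900
step 2 [1y] bond c/2=9/200: DF=(514541/500000 − 9/200·(0.976900))/(1+9/200) = 9427/10000 ≈ 0.942700
step 3 [1.5y] bond c/2=7/200: DF=(2067131/2000000 − 7/200·(0.976900+0.942700))/(1+7/200) = 9337/10000 ≈ 0.933700
step 4 [2y] bond c/2=23/800: DF=(8247611/8000000 − 23/800·(0.976900+0.942700+0.933700))/(1+23/800) = 1153/1250 ≈ 0.922400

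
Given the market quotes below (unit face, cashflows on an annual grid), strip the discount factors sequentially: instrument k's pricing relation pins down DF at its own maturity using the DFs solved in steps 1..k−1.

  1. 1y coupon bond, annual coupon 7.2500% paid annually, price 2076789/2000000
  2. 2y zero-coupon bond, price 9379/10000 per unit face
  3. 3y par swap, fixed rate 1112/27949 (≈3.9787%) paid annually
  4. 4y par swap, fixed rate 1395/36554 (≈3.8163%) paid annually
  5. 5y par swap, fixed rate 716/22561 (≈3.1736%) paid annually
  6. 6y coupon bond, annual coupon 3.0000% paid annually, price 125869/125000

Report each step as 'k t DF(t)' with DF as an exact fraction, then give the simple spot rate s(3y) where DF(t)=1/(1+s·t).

step 1 [1y] bond c/1=29/400: DF=(2076789/2000000 − 29/400·(0))/(1+29/400) = 4841/5000 ≈ 0.968200
step 2 [2y] zero: DF = P = 9379/10000 ≈ 0.937900
step 3 [3y] swap r/1=1112/27949: DF=(1 − 1112/27949·(0.968200+0.937900))/(1+1112/27949) = 1111/1250 ≈ 0.888800
step 4 [4y] swap r/1=1395/36554: DF=(1 − 1395/36554·(0.968200+0.937900+0.888800))/(1+1395/36554) = 1721/2000 ≈ 0.860500
step 5 [5y] swap r/1=716/22561: DF=(1 − 716/22561·(0.968200+0.937900+0.888800+0.860500))/(1+716/22561) = 1071/1250 ≈ 0.856800
step 6 [6y] bond c/1=3/100: DF=(125869/125000 − 3/100·(0.968200+0.937900+0.888800+0.860500+0.856800))/(1+3/100) = 4231/5000 ≈ 0.846200

1 1 4841/5000
2 2 9379/10000
3 3 1111/1250
4 4 1721/2000
5 5 1071/1250
6 6 4231/5000
s(3y) = (1/(1111/1250) − 1)/(3) = 139/3333 ≈ 4.1704%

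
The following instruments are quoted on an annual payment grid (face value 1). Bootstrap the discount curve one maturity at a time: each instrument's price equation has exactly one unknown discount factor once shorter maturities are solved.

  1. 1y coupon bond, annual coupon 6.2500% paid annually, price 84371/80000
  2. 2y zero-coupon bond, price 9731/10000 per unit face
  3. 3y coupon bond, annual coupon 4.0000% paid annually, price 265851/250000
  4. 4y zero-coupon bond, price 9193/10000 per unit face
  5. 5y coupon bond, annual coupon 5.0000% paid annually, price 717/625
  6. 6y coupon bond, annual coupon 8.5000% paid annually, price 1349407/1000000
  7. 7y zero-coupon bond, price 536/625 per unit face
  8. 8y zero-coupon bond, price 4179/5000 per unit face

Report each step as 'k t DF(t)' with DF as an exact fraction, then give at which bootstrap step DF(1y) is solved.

step 1 [1y] bond c/1=1/16: DF=(84371/80000 − 1/16·(0))/(1+1/16) = 4963/5000 ≈ 0.992600
step 2 [2y] zero: DF = P = 9731/10000 ≈ 0.973100
step 3 [3y] bond c/1=1/25: DF=(265851/250000 − 1/25·(0.992600+0.973100))/(1+1/25) = 9469/10000 ≈ 0.946900
step 4 [4y] zero: DF = P = 9193/10000 ≈ 0.919300
step 5 [5y] bond c/1=1/20: DF=(717/625 − 1/20·(0.992600+0.973100+0.946900+0.919300))/(1+1/20) = 9101/10000 ≈ 0.910100
step 6 [6y] bond c/1=17/200: DF=(1349407/1000000 − 17/200·(0.992600+0.973100+0.946900+0.919300+0.910100))/(1+17/200) = 4361/5000 ≈ 0.872200
step 7 [7y] zero: DF = P = 536/625 ≈ 0.857600
step 8 [8y] zero: DF = P = 4179/5000 ≈ 0.835800

1 1 4963/5000
2 2 9731/10000
3 3 9469/10000
4 4 9193/10000
5 5 9101/10000
6 6 4361/5000
7 7 536/625
8 8 4179/5000
DF(1y) is solved at step 1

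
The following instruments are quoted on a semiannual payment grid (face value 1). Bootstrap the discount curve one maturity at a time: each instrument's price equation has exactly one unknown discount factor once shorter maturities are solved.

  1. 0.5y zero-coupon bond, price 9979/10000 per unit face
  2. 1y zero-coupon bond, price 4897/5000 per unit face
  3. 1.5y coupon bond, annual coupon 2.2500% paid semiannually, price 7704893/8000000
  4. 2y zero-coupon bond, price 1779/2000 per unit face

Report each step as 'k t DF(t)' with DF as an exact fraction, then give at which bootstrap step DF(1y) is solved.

step 1 [0.5y] zero: DF = P = 9979/10000 ≈ 0.997900
step 2 [1y] zero: DF = P = 4897/5000 ≈ 0.979400
step 3 [1.5y] bond c/2=9/800: DF=(7704893/8000000 − 9/800·(0.997900+0.979400))/(1+9/800) = 1163/1250 ≈ 0.930400
step 4 [2y] zero: DF = P = 1779/2000 ≈ 0.889500

1 1/2 9979/10000
2 1 4897/5000
3 3/2 1163/1250
4 2 1779/2000
DF(1y) is solved at step 2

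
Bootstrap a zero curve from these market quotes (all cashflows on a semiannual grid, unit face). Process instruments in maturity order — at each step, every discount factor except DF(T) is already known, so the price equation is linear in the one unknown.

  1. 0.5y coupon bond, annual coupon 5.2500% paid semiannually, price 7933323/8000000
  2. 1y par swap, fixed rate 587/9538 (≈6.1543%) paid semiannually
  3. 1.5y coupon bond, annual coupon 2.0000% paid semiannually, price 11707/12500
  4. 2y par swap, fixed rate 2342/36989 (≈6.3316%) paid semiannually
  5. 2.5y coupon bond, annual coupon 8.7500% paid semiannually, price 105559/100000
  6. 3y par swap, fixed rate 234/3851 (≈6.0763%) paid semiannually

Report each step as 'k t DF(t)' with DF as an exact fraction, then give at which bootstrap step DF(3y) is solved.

1 1/2 9663/10000
2 1 9413/10000
3 3/2 2271/2500
4 2 8829/10000
5 5/2 8563/10000
6 3 4181/5000
DF(3y) is solved at step 6

step 1 [0.5y] bond c/2=21/800: DF=(7933323/8000000 − 21/800·(0))/(1+21/800) = 9663/10000 ≈ 0.966300
step 2 [1y] swap r/2=587/19076: DF=(1 − 587/19076·(0.966300))/(1+587/19076) = 9413/10000 ≈ 0.941300
step 3 [1.5y] bond c/2=1/100: DF=(11707/12500 − 1/100·(0.966300+0.941300))/(1+1/100) = 2271/2500 ≈ 0.908400
step 4 [2y] swap r/2=1171/36989: DF=(1 − 1171/36989·(0.966300+0.941300+0.908400))/(1+1171/36989) = 8829/10000 ≈ 0.882900
step 5 [2.5y] bond c/2=7/160: DF=(105559/100000 − 7/160·(0.966300+0.941300+0.908400+0.882900))/(1+7/160) = 8563/10000 ≈ 0.856300
step 6 [3y] swap r/2=117/3851: DF=(1 − 117/3851·(0.966300+0.941300+0.908400+0.882900+0.856300))/(1+117/3851) = 4181/5000 ≈ 0.836200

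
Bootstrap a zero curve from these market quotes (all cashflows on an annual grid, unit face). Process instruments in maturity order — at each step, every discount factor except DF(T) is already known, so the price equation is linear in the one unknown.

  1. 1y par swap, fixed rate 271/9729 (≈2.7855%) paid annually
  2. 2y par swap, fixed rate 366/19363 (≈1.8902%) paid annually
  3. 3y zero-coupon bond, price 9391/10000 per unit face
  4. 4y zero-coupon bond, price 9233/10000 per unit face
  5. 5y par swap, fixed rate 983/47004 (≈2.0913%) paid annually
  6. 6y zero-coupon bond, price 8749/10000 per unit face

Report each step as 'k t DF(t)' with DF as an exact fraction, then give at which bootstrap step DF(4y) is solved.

1 1 9729/10000
2 2 4817/5000
3 3 9391/10000
4 4 9233/10000
5 5 9017/10000
6 6 8749/10000
DF(4y) is solved at step 4

step 1 [1y] swap r/1=271/9729: DF=(1 − 271/9729·(0))/(1+271/9729) = 9729/10000 ≈ 0.972900
step 2 [2y] swap r/1=366/19363: DF=(1 − 366/19363·(0.972900))/(1+366/19363) = 4817/5000 ≈ 0.963400
step 3 [3y] zero: DF = P = 9391/10000 ≈ 0.939100
step 4 [4y] zero: DF = P = 9233/10000 ≈ 0.923300
step 5 [5y] swap r/1=983/47004: DF=(1 − 983/47004·(0.972900+0.963400+0.939100+0.923300))/(1+983/47004) = 9017/10000 ≈ 0.901700
step 6 [6y] zero: DF = P = 8749/10000 ≈ 0.874900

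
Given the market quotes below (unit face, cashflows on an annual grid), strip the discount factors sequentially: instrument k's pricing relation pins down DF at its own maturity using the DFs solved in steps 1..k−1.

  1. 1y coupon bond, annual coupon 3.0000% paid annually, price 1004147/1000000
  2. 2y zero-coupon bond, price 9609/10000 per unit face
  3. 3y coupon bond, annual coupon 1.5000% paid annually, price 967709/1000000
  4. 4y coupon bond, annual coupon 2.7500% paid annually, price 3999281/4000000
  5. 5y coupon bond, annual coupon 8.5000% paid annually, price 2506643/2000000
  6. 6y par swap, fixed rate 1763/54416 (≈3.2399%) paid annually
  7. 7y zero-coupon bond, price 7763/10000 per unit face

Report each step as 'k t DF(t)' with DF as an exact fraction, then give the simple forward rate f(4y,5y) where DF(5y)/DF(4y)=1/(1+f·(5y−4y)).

1 1 9749/10000
2 2 9609/10000
3 3 578/625
4 4 1793/2000
5 5 538/625
6 6 8237/10000
7 7 7763/10000
f(4y,5y) = ((1793/2000)/(538/625) − 1)/(1) = 357/8608 ≈ 4.1473%

step 1 [1y] bond c/1=3/100: DF=(1004147/1000000 − 3/100·(0))/(1+3/100) = 9749/10000 ≈ 0.974900
step 2 [2y] zero: DF = P = 9609/10000 ≈ 0.960900
step 3 [3y] bond c/1=3/200: DF=(967709/1000000 − 3/200·(0.974900+0.960900))/(1+3/200) = 578/625 ≈ 0.924800
step 4 [4y] bond c/1=11/400: DF=(3999281/4000000 − 11/400·(0.974900+0.960900+0.924800))/(1+11/400) = 1793/2000 ≈ 0.896500
step 5 [5y] bond c/1=17/200: DF=(2506643/2000000 − 17/200·(0.974900+0.960900+0.924800+0.896500))/(1+17/200) = 538/625 ≈ 0.860800
step 6 [6y] swap r/1=1763/54416: DF=(1 − 1763/54416·(0.974900+0.960900+0.924800+0.896500+0.860800))/(1+1763/54416) = 8237/10000 ≈ 0.823700
step 7 [7y] zero: DF = P = 7763/10000 ≈ 0.776300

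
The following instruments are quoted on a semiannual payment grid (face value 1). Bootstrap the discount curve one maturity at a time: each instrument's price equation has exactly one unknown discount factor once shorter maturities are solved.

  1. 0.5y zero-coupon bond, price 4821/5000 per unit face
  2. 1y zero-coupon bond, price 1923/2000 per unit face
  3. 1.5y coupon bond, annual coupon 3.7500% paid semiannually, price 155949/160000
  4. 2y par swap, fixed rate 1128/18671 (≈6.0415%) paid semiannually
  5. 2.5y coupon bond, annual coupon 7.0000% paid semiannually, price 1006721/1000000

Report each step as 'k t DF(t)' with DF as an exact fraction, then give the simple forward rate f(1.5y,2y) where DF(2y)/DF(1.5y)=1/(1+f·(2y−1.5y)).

1 1/2 4821/5000
2 1 1923/2000
3 3/2 9213/10000
4 2 1109/1250
5 5/2 529/625
f(1.5y,2y) = ((9213/10000)/(1109/1250) − 1)/(1/2) = 341/4436 ≈ 7.6871%

step 1 [0.5y] zero: DF = P = 4821/5000 ≈ 0.964200
step 2 [1y] zero: DF = P = 1923/2000 ≈ 0.961500
step 3 [1.5y] bond c/2=3/160: DF=(155949/160000 − 3/160·(0.964200+0.961500))/(1+3/160) = 9213/10000 ≈ 0.921300
step 4 [2y] swap r/2=564/18671: DF=(1 − 564/18671·(0.964200+0.961500+0.921300))/(1+564/18671) = 1109/1250 ≈ 0.887200
step 5 [2.5y] bond c/2=7/200: DF=(1006721/1000000 − 7/200·(0.964200+0.961500+0.921300+0.887200))/(1+7/200) = 529/625 ≈ 0.846400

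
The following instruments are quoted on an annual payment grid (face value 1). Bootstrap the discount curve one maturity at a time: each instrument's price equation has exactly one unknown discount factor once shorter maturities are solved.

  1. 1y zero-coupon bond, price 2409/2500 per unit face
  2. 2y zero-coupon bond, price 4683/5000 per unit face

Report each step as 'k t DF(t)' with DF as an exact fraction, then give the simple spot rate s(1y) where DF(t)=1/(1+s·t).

1 1 2409/2500
2 2 4683/5000
s(1y) = (1/(2409/2500) − 1)/(1) = 91/2409 ≈ 3.7775%

step 1 [1y] zero: DF = P = 2409/2500 ≈ 0.963600
step 2 [2y] zero: DF = P = 4683/5000 ≈ 0.936600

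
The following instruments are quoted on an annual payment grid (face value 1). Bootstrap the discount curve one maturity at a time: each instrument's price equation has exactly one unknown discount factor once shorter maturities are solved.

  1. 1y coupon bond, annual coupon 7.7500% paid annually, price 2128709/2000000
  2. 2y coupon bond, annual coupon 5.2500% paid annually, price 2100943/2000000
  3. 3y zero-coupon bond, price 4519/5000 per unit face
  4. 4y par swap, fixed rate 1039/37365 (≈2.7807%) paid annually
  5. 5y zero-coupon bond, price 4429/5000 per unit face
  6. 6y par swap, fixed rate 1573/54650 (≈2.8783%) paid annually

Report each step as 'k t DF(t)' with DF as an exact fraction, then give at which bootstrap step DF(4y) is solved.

step 1 [1y] bond c/1=31/400: DF=(2128709/2000000 − 31/400·(0))/(1+31/400) = 4939/5000 ≈ 0.987800
step 2 [2y] bond c/1=21/400: DF=(2100943/2000000 − 21/400·(0.987800))/(1+21/400) = 593/625 ≈ 0.948800
step 3 [3y] zero: DF = P = 4519/5000 ≈ 0.903800
step 4 [4y] swap r/1=1039/37365: DF=(1 − 1039/37365·(0.987800+0.948800+0.903800))/(1+1039/37365) = 8961/10000 ≈ 0.896100
step 5 [5y] zero: DF = P = 4429/5000 ≈ 0.885800
step 6 [6y] swap r/1=1573/54650: DF=(1 − 1573/54650·(0.987800+0.948800+0.903800+0.896100+0.885800))/(1+1573/54650) = 8427/10000 ≈ 0.842700

1 1 4939/5000
2 2 593/625
3 3 4519/5000
4 4 8961/10000
5 5 4429/5000
6 6 8427/10000
DF(4y) is solved at step 4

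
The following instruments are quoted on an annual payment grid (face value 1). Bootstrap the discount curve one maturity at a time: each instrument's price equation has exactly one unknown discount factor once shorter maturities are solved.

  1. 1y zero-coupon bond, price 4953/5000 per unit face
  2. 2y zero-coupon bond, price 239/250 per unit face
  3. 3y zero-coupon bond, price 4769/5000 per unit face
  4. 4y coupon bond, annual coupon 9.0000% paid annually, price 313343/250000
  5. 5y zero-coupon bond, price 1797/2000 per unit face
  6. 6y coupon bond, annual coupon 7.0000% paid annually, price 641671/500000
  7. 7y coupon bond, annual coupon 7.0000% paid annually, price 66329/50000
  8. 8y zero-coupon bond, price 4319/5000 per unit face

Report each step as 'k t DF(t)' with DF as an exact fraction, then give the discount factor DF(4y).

1 1 4953/5000
2 2 239/250
3 3 4769/5000
4 4 569/625
5 5 1797/2000
6 6 8913/10000
7 7 4367/5000
8 8 4319/5000
DF(4y) = 569/625 ≈ 0.910400

step 1 [1y] zero: DF = P = 4953/5000 ≈ 0.990600
step 2 [2y] zero: DF = P = 239/250 ≈ 0.956000
step 3 [3y] zero: DF = P = 4769/5000 ≈ 0.953800
step 4 [4y] bond c/1=9/100: DF=(313343/250000 − 9/100·(0.990600+0.956000+0.953800))/(1+9/100) = 569/625 ≈ 0.910400
step 5 [5y] zero: DF = P = 1797/2000 ≈ 0.898500
step 6 [6y] bond c/1=7/100: DF=(641671/500000 − 7/100·(0.990600+0.956000+0.953800+0.910400+0.898500))/(1+7/100) = 8913/10000 ≈ 0.891300
step 7 [7y] bond c/1=7/100: DF=(66329/50000 − 7/100·(0.990600+0.956000+0.953800+0.910400+0.898500+0.891300))/(1+7/100) = 4367/5000 ≈ 0.873400
step 8 [8y] zero: DF = P = 4319/5000 ≈ 0.863800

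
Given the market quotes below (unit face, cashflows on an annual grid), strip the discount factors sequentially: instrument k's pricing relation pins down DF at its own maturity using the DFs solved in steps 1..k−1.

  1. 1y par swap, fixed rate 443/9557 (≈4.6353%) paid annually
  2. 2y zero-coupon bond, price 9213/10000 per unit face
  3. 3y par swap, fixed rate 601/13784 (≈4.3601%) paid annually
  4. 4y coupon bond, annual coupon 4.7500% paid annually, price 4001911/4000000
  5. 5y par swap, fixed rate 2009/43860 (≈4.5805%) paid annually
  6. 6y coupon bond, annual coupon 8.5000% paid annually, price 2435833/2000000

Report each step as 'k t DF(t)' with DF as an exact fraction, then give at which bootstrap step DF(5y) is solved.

1 1 9557/10000
2 2 9213/10000
3 3 4399/5000
4 4 8301/10000
5 5 7991/10000
6 6 7789/10000
DF(5y) is solved at step 5

step 1 [1y] swap r/1=443/9557: DF=(1 − 443/9557·(0))/(1+443/9557) = 9557/10000 ≈ 0.955700
step 2 [2y] zero: DF = P = 9213/10000 ≈ 0.921300
step 3 [3y] swap r/1=601/13784: DF=(1 − 601/13784·(0.955700+0.921300))/(1+601/13784) = 4399/5000 ≈ 0.879800
step 4 [4y] bond c/1=19/400: DF=(4001911/4000000 − 19/400·(0.955700+0.921300+0.879800))/(1+19/400) = 8301/10000 ≈ 0.830100
step 5 [5y] swap r/1=2009/43860: DF=(1 − 2009/43860·(0.955700+0.921300+0.879800+0.830100))/(1+2009/43860) = 7991/10000 ≈ 0.799100
step 6 [6y] bond c/1=17/200: DF=(2435833/2000000 − 17/200·(0.955700+0.921300+0.879800+0.830100+0.799100))/(1+17/200) = 7789/10000 ≈ 0.778900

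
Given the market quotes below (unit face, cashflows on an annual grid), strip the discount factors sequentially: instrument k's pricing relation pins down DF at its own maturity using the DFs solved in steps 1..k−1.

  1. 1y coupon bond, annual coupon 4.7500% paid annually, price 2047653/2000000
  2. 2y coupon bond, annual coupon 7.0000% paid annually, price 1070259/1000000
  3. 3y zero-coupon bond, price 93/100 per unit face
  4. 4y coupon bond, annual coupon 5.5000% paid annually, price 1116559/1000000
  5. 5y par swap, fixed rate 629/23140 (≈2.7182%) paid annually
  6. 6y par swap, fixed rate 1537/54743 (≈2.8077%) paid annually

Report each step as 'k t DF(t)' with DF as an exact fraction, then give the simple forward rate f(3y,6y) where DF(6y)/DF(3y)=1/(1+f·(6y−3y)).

step 1 [1y] bond c/1=19/400: DF=(2047653/2000000 − 19/400·(0))/(1+19/400) = 4887/5000 ≈ 0.977400
step 2 [2y] bond c/1=7/100: DF=(1070259/1000000 − 7/100·(0.977400))/(1+7/100) = 9363/10000 ≈ 0.936300
step 3 [3y] zero: DF = P = 93/100 ≈ 0.930000
step 4 [4y] bond c/1=11/200: DF=(1116559/1000000 − 11/200·(0.977400+0.936300+0.930000))/(1+11/200) = 9101/10000 ≈ 0.910100
step 5 [5y] swap r/1=629/23140: DF=(1 − 629/23140·(0.977400+0.936300+0.930000+0.910100))/(1+629/23140) = 4371/5000 ≈ 0.874200
step 6 [6y] swap r/1=1537/54743: DF=(1 − 1537/54743·(0.977400+0.936300+0.930000+0.910100+0.874200))/(1+1537/54743) = 8463/10000 ≈ 0.846300

1 1 4887/5000
2 2 9363/10000
3 3 93/100
4 4 9101/10000
5 5 4371/5000
6 6 8463/10000
f(3y,6y) = ((93/100)/(8463/10000) − 1)/(3) = 3/91 ≈ 3.2967%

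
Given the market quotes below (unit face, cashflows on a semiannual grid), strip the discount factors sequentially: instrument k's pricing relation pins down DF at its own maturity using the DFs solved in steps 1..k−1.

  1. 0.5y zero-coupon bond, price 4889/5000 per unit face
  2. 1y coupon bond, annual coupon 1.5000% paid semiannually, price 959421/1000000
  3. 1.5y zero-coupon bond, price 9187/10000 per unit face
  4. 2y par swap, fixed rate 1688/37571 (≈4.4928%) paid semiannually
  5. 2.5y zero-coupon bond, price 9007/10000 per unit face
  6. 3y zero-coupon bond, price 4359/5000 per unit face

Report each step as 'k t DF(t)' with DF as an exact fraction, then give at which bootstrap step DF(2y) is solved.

1 1/2 4889/5000
2 1 189/200
3 3/2 9187/10000
4 2 2289/2500
5 5/2 9007/10000
6 3 4359/5000
DF(2y) is solved at step 4

step 1 [0.5y] zero: DF = P = 4889/5000 ≈ 0.977800
step 2 [1y] bond c/2=3/400: DF=(959421/1000000 − 3/400·(0.977800))/(1+3/400) = 189/200 ≈ 0.945000
step 3 [1.5y] zero: DF = P = 9187/10000 ≈ 0.918700
step 4 [2y] swap r/2=844/37571: DF=(1 − 844/37571·(0.977800+0.945000+0.918700))/(1+844/37571) = 2289/2500 ≈ 0.915600
step 5 [2.5y] zero: DF = P = 9007/10000 ≈ 0.900700
step 6 [3y] zero: DF = P = 4359/5000 ≈ 0.871800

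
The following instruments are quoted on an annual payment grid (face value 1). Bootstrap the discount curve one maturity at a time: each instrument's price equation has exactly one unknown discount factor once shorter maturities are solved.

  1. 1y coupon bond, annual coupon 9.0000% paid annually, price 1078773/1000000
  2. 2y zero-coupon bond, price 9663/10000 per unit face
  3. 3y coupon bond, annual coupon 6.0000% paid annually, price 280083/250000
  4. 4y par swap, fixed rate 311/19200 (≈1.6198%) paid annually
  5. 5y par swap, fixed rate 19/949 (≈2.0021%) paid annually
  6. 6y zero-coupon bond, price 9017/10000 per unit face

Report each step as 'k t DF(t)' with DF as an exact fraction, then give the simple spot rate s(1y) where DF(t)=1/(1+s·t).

step 1 [1y] bond c/1=9/100: DF=(1078773/1000000 − 9/100·(0))/(1+9/100) = 9897/10000 ≈ 0.989700
step 2 [2y] zero: DF = P = 9663/10000 ≈ 0.966300
step 3 [3y] bond c/1=3/50: DF=(280083/250000 − 3/50·(0.989700+0.966300))/(1+3/50) = 4731/5000 ≈ 0.946200
step 4 [4y] swap r/1=311/19200: DF=(1 − 311/19200·(0.989700+0.966300+0.946200))/(1+311/19200) = 4689/5000 ≈ 0.937800
step 5 [5y] swap r/1=19/949: DF=(1 − 19/949·(0.989700+0.966300+0.946200+0.937800))/(1+19/949) = 181/200 ≈ 0.905000
step 6 [6y] zero: DF = P = 9017/10000 ≈ 0.901700

1 1 9897/10000
2 2 9663/10000
3 3 4731/5000
4 4 4689/5000
5 5 181/200
6 6 9017/10000
s(1y) = (1/(9897/10000) − 1)/(1) = 103/9897 ≈ 1.0407%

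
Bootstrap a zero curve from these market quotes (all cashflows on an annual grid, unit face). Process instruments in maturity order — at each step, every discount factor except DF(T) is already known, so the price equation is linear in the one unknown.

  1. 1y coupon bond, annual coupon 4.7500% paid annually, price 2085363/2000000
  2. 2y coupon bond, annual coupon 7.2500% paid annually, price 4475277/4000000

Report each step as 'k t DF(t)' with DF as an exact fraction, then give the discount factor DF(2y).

1 1 4977/5000
2 2 9759/10000
DF(2y) = 9759/10000 ≈ 0.975900

step 1 [1y] bond c/1=19/400: DF=(2085363/2000000 − 19/400·(0))/(1+19/400) = 4977/5000 ≈ 0.995400
step 2 [2y] bond c/1=29/400: DF=(4475277/4000000 − 29/400·(0.995400))/(1+29/400) = 9759/10000 ≈ 0.975900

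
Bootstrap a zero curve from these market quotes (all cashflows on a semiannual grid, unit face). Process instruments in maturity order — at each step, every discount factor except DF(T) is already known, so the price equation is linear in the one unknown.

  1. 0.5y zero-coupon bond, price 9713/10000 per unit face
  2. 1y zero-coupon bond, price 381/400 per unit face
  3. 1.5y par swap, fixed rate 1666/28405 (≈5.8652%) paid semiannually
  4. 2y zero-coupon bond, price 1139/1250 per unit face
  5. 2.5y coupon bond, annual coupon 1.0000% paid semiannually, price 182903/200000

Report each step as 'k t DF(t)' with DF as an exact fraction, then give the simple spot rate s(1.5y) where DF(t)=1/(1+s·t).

step 1 [0.5y] zero: DF = P = 9713/10000 ≈ 0.971300
step 2 [1y] zero: DF = P = 381/400 ≈ 0.952500
step 3 [1.5y] swap r/2=833/28405: DF=(1 − 833/28405·(0.971300+0.952500))/(1+833/28405) = 9167/10000 ≈ 0.916700
step 4 [2y] zero: DF = P = 1139/1250 ≈ 0.911200
step 5 [2.5y] bond c/2=1/200: DF=(182903/200000 − 1/200·(0.971300+0.952500+0.916700+0.911200))/(1+1/200) = 8913/10000 ≈ 0.891300

1 1/2 9713/10000
2 1 381/400
3 3/2 9167/10000
4 2 1139/1250
5 5/2 8913/10000
s(1.5y) = (1/(9167/10000) − 1)/(3/2) = 1666/27501 ≈ 6.0580%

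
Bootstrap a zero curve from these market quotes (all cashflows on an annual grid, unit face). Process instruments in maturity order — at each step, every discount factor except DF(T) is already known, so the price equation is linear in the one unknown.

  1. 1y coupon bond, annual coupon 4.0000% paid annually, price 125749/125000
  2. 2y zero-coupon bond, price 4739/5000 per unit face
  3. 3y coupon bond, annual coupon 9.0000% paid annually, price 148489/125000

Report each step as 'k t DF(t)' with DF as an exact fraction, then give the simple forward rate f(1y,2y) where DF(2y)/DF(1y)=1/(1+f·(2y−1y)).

step 1 [1y] bond c/1=1/25: DF=(125749/125000 − 1/25·(0))/(1+1/25) = 9673/10000 ≈ 0.967300
step 2 [2y] zero: DF = P = 4739/5000 ≈ 0.947800
step 3 [3y] bond c/1=9/100: DF=(148489/125000 − 9/100·(0.967300+0.947800))/(1+9/100) = 9317/10000 ≈ 0.931700

1 1 9673/10000
2 2 4739/5000
3 3 9317/10000
f(1y,2y) = ((9673/10000)/(4739/5000) − 1)/(1) = 195/9478 ≈ 2.0574%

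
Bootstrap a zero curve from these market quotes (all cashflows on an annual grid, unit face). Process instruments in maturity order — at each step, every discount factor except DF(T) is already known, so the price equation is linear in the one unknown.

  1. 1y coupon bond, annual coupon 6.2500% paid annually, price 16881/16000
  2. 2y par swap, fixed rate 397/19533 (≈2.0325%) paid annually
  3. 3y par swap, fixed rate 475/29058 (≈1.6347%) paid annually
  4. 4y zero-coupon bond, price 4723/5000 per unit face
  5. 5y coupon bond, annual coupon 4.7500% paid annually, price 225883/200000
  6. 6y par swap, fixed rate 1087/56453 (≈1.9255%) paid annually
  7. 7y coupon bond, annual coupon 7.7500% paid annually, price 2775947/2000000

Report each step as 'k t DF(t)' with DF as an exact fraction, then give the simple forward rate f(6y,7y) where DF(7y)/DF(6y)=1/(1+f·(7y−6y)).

1 1 993/1000
2 2 9603/10000
3 3 381/400
4 4 4723/5000
5 5 2259/2500
6 6 8913/10000
7 7 8821/10000
f(6y,7y) = ((8913/10000)/(8821/10000) − 1)/(1) = 92/8821 ≈ 1.0430%

step 1 [1y] bond c/1=1/16: DF=(16881/16000 − 1/16·(0))/(1+1/16) = 993/1000 ≈ 0.993000
step 2 [2y] swap r/1=397/19533: DF=(1 − 397/19533·(0.993000))/(1+397/19533) = 9603/10000 ≈ 0.960300
step 3 [3y] swap r/1=475/29058: DF=(1 − 475/29058·(0.993000+0.960300))/(1+475/29058) = 381/400 ≈ 0.952500
step 4 [4y] zero: DF = P = 4723/5000 ≈ 0.944600
step 5 [5y] bond c/1=19/400: DF=(225883/200000 − 19/400·(0.993000+0.960300+0.952500+0.944600))/(1+19/400) = 2259/2500 ≈ 0.903600
step 6 [6y] swap r/1=1087/56453: DF=(1 − 1087/56453·(0.993000+0.960300+0.952500+0.944600+0.903600))/(1+1087/56453) = 8913/10000 ≈ 0.891300
step 7 [7y] bond c/1=31/400: DF=(2775947/2000000 − 31/400·(0.993000+0.960300+0.952500+0.944600+0.903600+0.891300))/(1+31/400) = 8821/10000 ≈ 0.882100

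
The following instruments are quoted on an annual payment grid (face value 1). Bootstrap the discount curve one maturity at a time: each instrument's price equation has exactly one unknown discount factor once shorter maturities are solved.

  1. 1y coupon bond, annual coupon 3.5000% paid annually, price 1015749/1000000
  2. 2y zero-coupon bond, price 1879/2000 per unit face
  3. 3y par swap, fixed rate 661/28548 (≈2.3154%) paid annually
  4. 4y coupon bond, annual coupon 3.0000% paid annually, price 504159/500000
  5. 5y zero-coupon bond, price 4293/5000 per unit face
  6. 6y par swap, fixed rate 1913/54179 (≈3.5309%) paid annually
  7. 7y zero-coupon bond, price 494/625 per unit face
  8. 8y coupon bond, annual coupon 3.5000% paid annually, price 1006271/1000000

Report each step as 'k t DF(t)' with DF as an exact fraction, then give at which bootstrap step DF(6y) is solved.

1 1 4907/5000
2 2 1879/2000
3 3 9339/10000
4 4 4479/5000
5 5 4293/5000
6 6 8087/10000
7 7 494/625
8 8 7623/10000
DF(6y) is solved at step 6

step 1 [1y] bond c/1=7/200: DF=(1015749/1000000 − 7/200·(0))/(1+7/200) = 4907/5000 ≈ 0.981400
step 2 [2y] zero: DF = P = 1879/2000 ≈ 0.939500
step 3 [3y] swap r/1=661/28548: DF=(1 − 661/28548·(0.981400+0.939500))/(1+661/28548) = 9339/10000 ≈ 0.933900
step 4 [4y] bond c/1=3/100: DF=(504159/500000 − 3/100·(0.981400+0.939500+0.933900))/(1+3/100) = 4479/5000 ≈ 0.895800
step 5 [5y] zero: DF = P = 4293/5000 ≈ 0.858600
step 6 [6y] swap r/1=1913/54179: DF=(1 − 1913/54179·(0.981400+0.939500+0.933900+0.895800+0.858600))/(1+1913/54179) = 8087/10000 ≈ 0.808700
step 7 [7y] zero: DF = P = 494/625 ≈ 0.790400
step 8 [8y] bond c/1=7/200: DF=(1006271/1000000 − 7/200·(0.981400+0.939500+0.933900+0.895800+0.858600+0.808700+0.790400))/(1+7/200) = 7623/10000 ≈ 0.762300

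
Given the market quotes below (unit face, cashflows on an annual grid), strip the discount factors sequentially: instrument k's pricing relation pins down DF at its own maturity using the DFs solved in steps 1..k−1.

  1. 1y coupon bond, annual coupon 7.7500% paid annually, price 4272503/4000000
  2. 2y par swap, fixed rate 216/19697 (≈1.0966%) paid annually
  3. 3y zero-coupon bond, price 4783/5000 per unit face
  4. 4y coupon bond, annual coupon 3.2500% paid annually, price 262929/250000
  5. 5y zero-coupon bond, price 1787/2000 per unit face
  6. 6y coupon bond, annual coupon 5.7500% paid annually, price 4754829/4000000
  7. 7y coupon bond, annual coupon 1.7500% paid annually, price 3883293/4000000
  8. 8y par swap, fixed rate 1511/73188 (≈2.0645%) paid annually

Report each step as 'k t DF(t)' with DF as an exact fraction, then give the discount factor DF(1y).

1 1 9913/10000
2 2 1223/1250
3 3 4783/5000
4 4 1853/2000
5 5 1787/2000
6 6 433/500
7 7 536/625
8 8 8489/10000
DF(1y) = 9913/10000 ≈ 0.991300

step 1 [1y] bond c/1=31/400: DF=(4272503/4000000 − 31/400·(0))/(1+31/400) = 9913/10000 ≈ 0.991300
step 2 [2y] swap r/1=216/19697: DF=(1 − 216/19697·(0.991300))/(1+216/19697) = 1223/1250 ≈ 0.978400
step 3 [3y] zero: DF = P = 4783/5000 ≈ 0.956600
step 4 [4y] bond c/1=13/400: DF=(262929/250000 − 13/400·(0.991300+0.978400+0.956600))/(1+13/400) = 1853/2000 ≈ 0.926500
step 5 [5y] zero: DF = P = 1787/2000 ≈ 0.893500
step 6 [6y] bond c/1=23/400: DF=(4754829/4000000 − 23/400·(0.991300+0.978400+0.956600+0.926500+0.893500))/(1+23/400) = 433/500 ≈ 0.866000
step 7 [7y] bond c/1=7/400: DF=(3883293/4000000 − 7/400·(0.991300+0.978400+0.956600+0.926500+0.893500+0.866000))/(1+7/400) = 536/625 ≈ 0.857600
step 8 [8y] swap r/1=1511/73188: DF=(1 − 1511/73188·(0.991300+0.978400+0.956600+0.926500+0.893500+0.866000+0.857600))/(1+1511/73188) = 8489/10000 ≈ 0.848900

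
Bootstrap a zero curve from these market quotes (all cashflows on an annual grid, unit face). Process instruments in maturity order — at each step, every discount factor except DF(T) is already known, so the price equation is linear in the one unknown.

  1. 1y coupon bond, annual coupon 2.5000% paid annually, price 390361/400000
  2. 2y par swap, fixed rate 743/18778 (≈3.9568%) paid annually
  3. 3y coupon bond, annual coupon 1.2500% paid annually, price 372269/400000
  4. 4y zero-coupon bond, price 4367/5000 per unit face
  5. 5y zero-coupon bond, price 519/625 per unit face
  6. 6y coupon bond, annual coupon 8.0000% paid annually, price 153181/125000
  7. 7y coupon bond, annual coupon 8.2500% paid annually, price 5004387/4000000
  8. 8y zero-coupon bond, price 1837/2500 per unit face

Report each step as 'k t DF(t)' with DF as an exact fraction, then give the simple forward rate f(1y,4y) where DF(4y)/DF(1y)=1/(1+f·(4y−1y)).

step 1 [1y] bond c/1=1/40: DF=(390361/400000 − 1/40·(0))/(1+1/40) = 9521/10000 ≈ 0.952100
step 2 [2y] swap r/1=743/18778: DF=(1 − 743/18778·(0.952100))/(1+743/18778) = 9257/10000 ≈ 0.925700
step 3 [3y] bond c/1=1/80: DF=(372269/400000 − 1/80·(0.952100+0.925700))/(1+1/80) = 112/125 ≈ 0.896000
step 4 [4y] zero: DF = P = 4367/5000 ≈ 0.873400
step 5 [5y] zero: DF = P = 519/625 ≈ 0.830400
step 6 [6y] bond c/1=2/25: DF=(153181/125000 − 2/25·(0.952100+0.925700+0.896000+0.873400+0.830400))/(1+2/25) = 803/1000 ≈ 0.803000
step 7 [7y] bond c/1=33/400: DF=(5004387/4000000 − 33/400·(0.952100+0.925700+0.896000+0.873400+0.830400+0.803000))/(1+33/400) = 7533/10000 ≈ 0.753300
step 8 [8y] zero: DF = P = 1837/2500 ≈ 0.734800

1 1 9521/10000
2 2 9257/10000
3 3 112/125
4 4 4367/5000
5 5 519/625
6 6 803/1000
7 7 7533/10000
8 8 1837/2500
f(1y,4y) = ((9521/10000)/(4367/5000) − 1)/(3) = 787/26202 ≈ 3.0036%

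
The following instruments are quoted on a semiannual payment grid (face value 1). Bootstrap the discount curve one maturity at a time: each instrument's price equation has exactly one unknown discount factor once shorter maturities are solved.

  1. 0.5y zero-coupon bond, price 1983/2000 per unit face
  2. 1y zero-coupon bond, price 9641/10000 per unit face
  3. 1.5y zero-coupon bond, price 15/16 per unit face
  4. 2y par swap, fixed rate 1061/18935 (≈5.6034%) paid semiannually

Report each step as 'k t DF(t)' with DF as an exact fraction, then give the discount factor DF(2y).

step 1 [0.5y] zero: DF = P = 1983/2000 ≈ 0.991500
step 2 [1y] zero: DF = P = 9641/10000 ≈ 0.964100
step 3 [1.5y] zero: DF = P = 15/16 ≈ 0.937500
step 4 [2y] swap r/2=1061/37870: DF=(1 − 1061/37870·(0.991500+0.964100+0.937500))/(1+1061/37870) = 8939/10000 ≈ 0.893900

1 1/2 1983/2000
2 1 9641/10000
3 3/2 15/16
4 2 8939/10000
DF(2y) = 8939/10000 ≈ 0.893900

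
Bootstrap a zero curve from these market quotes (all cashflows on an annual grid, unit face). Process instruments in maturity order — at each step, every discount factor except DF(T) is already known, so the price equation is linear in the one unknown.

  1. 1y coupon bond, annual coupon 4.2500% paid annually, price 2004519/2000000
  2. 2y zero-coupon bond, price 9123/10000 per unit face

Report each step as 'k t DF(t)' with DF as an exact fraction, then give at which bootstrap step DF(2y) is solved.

step 1 [1y] bond c/1=17/400: DF=(2004519/2000000 − 17/400·(0))/(1+17/400) = 4807/5000 ≈ 0.961400
step 2 [2y] zero: DF = P = 9123/10000 ≈ 0.912300

1 1 4807/5000
2 2 9123/10000
DF(2y) is solved at step 2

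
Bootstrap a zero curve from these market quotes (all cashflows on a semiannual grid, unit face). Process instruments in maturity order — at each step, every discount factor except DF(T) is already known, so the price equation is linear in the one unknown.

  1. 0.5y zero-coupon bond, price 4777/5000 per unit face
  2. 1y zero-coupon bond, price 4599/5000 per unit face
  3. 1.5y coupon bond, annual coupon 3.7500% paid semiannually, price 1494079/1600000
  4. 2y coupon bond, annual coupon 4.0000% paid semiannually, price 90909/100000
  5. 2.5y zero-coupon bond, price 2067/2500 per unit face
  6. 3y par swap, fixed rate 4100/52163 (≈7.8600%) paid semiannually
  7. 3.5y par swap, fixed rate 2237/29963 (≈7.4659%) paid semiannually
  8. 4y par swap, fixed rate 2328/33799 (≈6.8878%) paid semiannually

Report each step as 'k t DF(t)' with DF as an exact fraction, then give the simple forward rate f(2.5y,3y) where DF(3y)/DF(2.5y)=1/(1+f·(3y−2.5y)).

step 1 [0.5y] zero: DF = P = 4777/5000 ≈ 0.955400
step 2 [1y] zero: DF = P = 4599/5000 ≈ 0.919800
step 3 [1.5y] bond c/2=3/160: DF=(1494079/1600000 − 3/160·(0.955400+0.919800))/(1+3/160) = 8821/10000 ≈ 0.882100
step 4 [2y] bond c/2=1/50: DF=(90909/100000 − 1/50·(0.955400+0.919800+0.882100))/(1+1/50) = 2093/2500 ≈ 0.837200
step 5 [2.5y] zero: DF = P = 2067/2500 ≈ 0.826800
step 6 [3y] swap r/2=2050/52163: DF=(1 − 2050/52163·(0.955400+0.919800+0.882100+0.837200+0.826800))/(1+2050/52163) = 159/200 ≈ 0.795000
step 7 [3.5y] swap r/2=2237/59926: DF=(1 − 2237/59926·(0.955400+0.919800+0.882100+0.837200+0.826800+0.795000))/(1+2237/59926) = 7763/10000 ≈ 0.776300
step 8 [4y] swap r/2=1164/33799: DF=(1 − 1164/33799·(0.955400+0.919800+0.882100+0.837200+0.826800+0.795000+0.776300))/(1+1164/33799) = 959/1250 ≈ 0.767200

1 1/2 4777/5000
2 1 4599/5000
3 3/2 8821/10000
4 2 2093/2500
5 5/2 2067/2500
6 3 159/200
7 7/2 7763/10000
8 4 959/1250
f(2.5y,3y) = ((2067/2500)/(159/200) − 1)/(1/2) = 2/25 ≈ 8.0000%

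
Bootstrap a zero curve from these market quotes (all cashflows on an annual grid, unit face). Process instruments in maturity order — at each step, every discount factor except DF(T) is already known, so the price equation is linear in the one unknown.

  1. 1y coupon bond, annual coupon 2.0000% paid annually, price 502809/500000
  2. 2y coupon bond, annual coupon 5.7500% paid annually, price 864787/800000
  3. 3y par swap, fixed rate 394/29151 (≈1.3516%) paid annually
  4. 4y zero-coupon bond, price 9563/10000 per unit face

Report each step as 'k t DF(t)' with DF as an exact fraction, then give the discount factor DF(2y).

1 1 9859/10000
2 2 4843/5000
3 3 4803/5000
4 4 9563/10000
DF(2y) = 4843/5000 ≈ 0.968600

step 1 [1y] bond c/1=1/50: DF=(502809/500000 − 1/50·(0))/(1+1/50) = 9859/10000 ≈ 0.985900
step 2 [2y] bond c/1=23/400: DF=(864787/800000 − 23/400·(0.985900))/(1+23/400) = 4843/5000 ≈ 0.968600
step 3 [3y] swap r/1=394/29151: DF=(1 − 394/29151·(0.985900+0.968600))/(1+394/29151) = 4803/5000 ≈ 0.960600
step 4 [4y] zero: DF = P = 9563/10000 ≈ 0.956300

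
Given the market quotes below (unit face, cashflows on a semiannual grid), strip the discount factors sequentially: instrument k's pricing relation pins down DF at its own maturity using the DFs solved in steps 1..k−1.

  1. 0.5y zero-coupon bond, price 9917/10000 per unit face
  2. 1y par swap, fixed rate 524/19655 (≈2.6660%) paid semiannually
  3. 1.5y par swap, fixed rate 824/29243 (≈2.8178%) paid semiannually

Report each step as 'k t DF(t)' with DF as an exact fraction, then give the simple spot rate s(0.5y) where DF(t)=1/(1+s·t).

1 1/2 9917/10000
2 1 4869/5000
3 3/2 2397/2500
s(0.5y) = (1/(9917/10000) − 1)/(1/2) = 166/9917 ≈ 1.6739%

step 1 [0.5y] zero: DF = P = 9917/10000 ≈ 0.991700
step 2 [1y] swap r/2=262/19655: DF=(1 − 262/19655·(0.991700))/(1+262/19655) = 4869/5000 ≈ 0.973800
step 3 [1.5y] swap r/2=412/29243: DF=(1 − 412/29243·(0.991700+0.973800))/(1+412/29243) = 2397/2500 ≈ 0.958800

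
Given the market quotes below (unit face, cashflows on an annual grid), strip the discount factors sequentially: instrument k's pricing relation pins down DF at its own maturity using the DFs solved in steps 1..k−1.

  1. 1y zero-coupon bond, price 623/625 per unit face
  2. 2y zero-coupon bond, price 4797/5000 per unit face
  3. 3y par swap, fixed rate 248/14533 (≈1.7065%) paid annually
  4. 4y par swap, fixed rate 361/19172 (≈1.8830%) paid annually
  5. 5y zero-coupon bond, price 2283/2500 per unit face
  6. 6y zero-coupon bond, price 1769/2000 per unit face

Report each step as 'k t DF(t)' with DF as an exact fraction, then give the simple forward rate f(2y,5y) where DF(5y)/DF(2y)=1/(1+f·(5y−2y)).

step 1 [1y] zero: DF = P = 623/625 ≈ 0.996800
step 2 [2y] zero: DF = P = 4797/5000 ≈ 0.959400
step 3 [3y] swap r/1=248/14533: DF=(1 − 248/14533·(0.996800+0.959400))/(1+248/14533) = 594/625 ≈ 0.950400
step 4 [4y] swap r/1=361/19172: DF=(1 − 361/19172·(0.996800+0.959400+0.950400))/(1+361/19172) = 4639/5000 ≈ 0.927800
step 5 [5y] zero: DF = P = 2283/2500 ≈ 0.913200
step 6 [6y] zero: DF = P = 1769/2000 ≈ 0.884500

1 1 623/625
2 2 4797/5000
3 3 594/625
4 4 4639/5000
5 5 2283/2500
6 6 1769/2000
f(2y,5y) = ((4797/5000)/(2283/2500) − 1)/(3) = 77/4566 ≈ 1.6864%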